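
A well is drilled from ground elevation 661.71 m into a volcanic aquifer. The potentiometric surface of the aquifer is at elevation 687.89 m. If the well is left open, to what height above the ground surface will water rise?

≈ 26.18 m above ground

Water rises to the potentiometric surface, so the rise above ground = 687.89 − 661.71 = 26.18 m.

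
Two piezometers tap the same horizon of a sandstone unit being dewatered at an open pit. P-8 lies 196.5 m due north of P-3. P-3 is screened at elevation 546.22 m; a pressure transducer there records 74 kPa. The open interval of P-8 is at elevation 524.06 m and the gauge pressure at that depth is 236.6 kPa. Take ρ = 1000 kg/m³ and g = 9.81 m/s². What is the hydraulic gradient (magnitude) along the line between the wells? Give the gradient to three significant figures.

Pressure head at P-3: ψ = P/(ρg) = 74×1000 / (1000 × 9.81) = 7.54 m.
Total head at P-3: h = z + ψ = 546.22 + 7.54 = 553.76 m.
Pressure head at P-8: ψ = P/(ρg) = 236.6×1000 / (1000 × 9.81) = 24.12 m.
Total head at P-8: h = z + ψ = 524.06 + 24.12 = 548.18 m.
Head difference: h(P-3) − h(P-8) = 553.76 − 548.18 = 5.58 m.
Hydraulic gradient: i = |Δh| / L = 5.58 / 196.5 = 0.0284.

i ≈ 0.0284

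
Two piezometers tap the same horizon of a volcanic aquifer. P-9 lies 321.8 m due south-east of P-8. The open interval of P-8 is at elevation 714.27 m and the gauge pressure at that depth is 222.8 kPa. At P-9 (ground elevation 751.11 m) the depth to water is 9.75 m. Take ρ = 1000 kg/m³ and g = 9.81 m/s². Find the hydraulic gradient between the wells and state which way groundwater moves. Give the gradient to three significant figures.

Pressure head at P-8: ψ = P/(ρg) = 222.8×1000 / (1000 × 9.81) = 22.71 m.
Total head at P-8: h = z + ψ = 714.27 + 22.71 = 736.98 m.
Total head at P-9: h = 751.11 − 9.75 = 741.36 m.
Head difference: h(P-8) − h(P-9) = 736.98 − 741.36 = -4.38 m.
Hydraulic gradient: i = |Δh| / L = 4.38 / 321.8 = 0.0136.
Flow is from higher to lower head: from P-9 toward P-8, i.e. toward the north-west.

i ≈ 0.0136; groundwater flows toward the north-west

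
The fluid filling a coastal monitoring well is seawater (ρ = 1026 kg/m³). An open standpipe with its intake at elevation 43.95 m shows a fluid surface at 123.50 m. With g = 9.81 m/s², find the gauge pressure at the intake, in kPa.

P ≈ 801 kPa

Pressure head ψ = h − z = 123.50 − 43.95 = 79.55 m.
P = ρgψ = 1026 × 9.81 × 79.55 = 800676 Pa ≈ 801 kPa.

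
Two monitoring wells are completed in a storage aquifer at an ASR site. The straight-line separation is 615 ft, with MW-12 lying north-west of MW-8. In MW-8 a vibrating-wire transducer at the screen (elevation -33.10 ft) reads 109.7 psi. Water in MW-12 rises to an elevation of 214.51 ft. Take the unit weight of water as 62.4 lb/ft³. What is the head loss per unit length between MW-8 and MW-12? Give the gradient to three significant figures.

i ≈ 0.00901 ft/ft

Pressure head at MW-8: ψ = 144·P/γ = 144 × 109.7 / 62.4 = 253.15 ft.
Total head at MW-8: h = z + ψ = -33.10 + 253.15 = 220.05 ft.
Total head at MW-12: h = 214.51 ft (water level in the piezometer is the total head).
Head difference: h(MW-8) − h(MW-12) = 220.05 − 214.51 = 5.54 ft.
Hydraulic gradient: i = |Δh| / L = 5.54 / 615 = 0.00901.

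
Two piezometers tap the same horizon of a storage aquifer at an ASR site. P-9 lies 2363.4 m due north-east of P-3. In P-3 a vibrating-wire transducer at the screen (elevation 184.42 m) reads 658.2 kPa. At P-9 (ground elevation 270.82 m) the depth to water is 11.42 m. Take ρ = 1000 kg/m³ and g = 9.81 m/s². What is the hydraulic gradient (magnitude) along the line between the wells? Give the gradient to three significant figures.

i ≈ 0.00334

Pressure head at P-3: ψ = P/(ρg) = 658.2×1000 / (1000 × 9.81) = 67.09 m.
Total head at P-3: h = z + ψ = 184.42 + 67.09 = 251.51 m.
Total head at P-9: h = 270.82 − 11.42 = 259.40 m.
Head difference: h(P-3) − h(P-9) = 251.51 − 259.40 = -7.89 m.
Hydraulic gradient: i = |Δh| / L = 7.89 / 2363.4 = 0.00334.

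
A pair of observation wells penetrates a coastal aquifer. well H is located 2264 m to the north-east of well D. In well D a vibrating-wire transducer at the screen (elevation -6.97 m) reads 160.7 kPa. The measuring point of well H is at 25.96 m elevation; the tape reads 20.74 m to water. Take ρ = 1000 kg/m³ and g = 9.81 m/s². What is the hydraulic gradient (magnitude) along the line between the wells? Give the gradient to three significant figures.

Pressure head at well D: ψ = P/(ρg) = 160.7×1000 / (1000 × 9.81) = 16.38 m.
Total head at well D: h = z + ψ = -6.97 + 16.38 = 9.41 m.
Total head at well H: h = 25.96 − 20.74 = 5.22 m.
Head difference: h(well D) − h(well H) = 9.41 − 5.22 = 4.19 m.
Hydraulic gradient: i = |Δh| / L = 4.19 / 2264 = 0.00185.

i ≈ 0.00185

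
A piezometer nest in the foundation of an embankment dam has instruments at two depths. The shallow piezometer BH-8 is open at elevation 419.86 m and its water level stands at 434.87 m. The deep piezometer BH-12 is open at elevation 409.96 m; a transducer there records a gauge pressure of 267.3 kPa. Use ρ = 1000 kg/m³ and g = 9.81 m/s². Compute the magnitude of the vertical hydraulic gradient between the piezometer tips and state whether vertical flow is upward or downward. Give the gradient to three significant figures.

|i_v| ≈ 0.236; vertical flow is upward

Total head at BH-8: h = 434.87 m (water level in the standpipe).
Pressure head at BH-12: ψ = P/(ρg) = 267.3×1000 / (1000 × 9.81) = 27.25 m.
Total head at BH-12: h = z + ψ = 409.96 + 27.25 = 437.21 m.
Δh = h(BH-8) − h(BH-12) = 434.87 − 437.21 = -2.34 m.
Vertical separation Δz = 419.86 − 409.96 = 9.90 m.
|i_v| = |Δh| / Δz = 2.34 / 9.90 = 0.236.
Head is higher in the deep piezometer, so vertical flow is upward (discharge condition).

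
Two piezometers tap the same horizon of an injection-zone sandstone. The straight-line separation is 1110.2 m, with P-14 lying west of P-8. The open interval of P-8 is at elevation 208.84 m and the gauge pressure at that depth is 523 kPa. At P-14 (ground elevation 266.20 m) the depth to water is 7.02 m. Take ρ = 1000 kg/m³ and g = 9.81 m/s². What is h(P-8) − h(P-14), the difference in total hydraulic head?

Δh ≈ 2.97 m

Pressure head at P-8: ψ = P/(ρg) = 523×1000 / (1000 × 9.81) = 53.31 m.
Total head at P-8: h = z + ψ = 208.84 + 53.31 = 262.15 m.
Total head at P-14: h = 266.20 − 7.02 = 259.18 m.
Head difference: h(P-8) − h(P-14) = 262.15 − 259.18 = 2.97 m.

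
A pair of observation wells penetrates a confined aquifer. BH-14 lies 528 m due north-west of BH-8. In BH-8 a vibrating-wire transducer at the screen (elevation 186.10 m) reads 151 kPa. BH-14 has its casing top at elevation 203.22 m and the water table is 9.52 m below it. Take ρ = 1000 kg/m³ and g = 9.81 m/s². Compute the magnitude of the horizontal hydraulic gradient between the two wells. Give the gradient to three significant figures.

i ≈ 0.0148

Pressure head at BH-8: ψ = P/(ρg) = 151×1000 / (1000 × 9.81) = 15.39 m.
Total head at BH-8: h = z + ψ = 186.10 + 15.39 = 201.49 m.
Total head at BH-14: h = 203.22 − 9.52 = 193.70 m.
Head difference: h(BH-8) − h(BH-14) = 201.49 − 193.70 = 7.79 m.
Hydraulic gradient: i = |Δh| / L = 7.79 / 528 = 0.0148.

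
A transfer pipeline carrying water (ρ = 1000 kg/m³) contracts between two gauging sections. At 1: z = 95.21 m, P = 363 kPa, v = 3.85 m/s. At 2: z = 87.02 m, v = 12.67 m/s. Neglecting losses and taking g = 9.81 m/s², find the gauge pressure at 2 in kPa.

Pressure head at 1: ψ₁ = P₁/(ρg) = 363×1000 / (1000 × 9.81) = 37.00 m.
Velocity heads: v₁²/2g = 3.85²/19.62 = 0.755 m; v₂²/2g = 12.67²/19.62 = 8.182 m.
Total head H = z₁ + ψ₁ + v₁²/2g = 95.21 + 37.00 + 0.755 = 132.96 m.
ψ₂ = H − z₂ − v₂²/2g = 132.96 − 87.02 − 8.182 = 37.76 m.
P₂ = ρgψ₂ = 1000 × 9.81 × 37.76 ≈ 370 kPa.

P₂ ≈ 370 kPa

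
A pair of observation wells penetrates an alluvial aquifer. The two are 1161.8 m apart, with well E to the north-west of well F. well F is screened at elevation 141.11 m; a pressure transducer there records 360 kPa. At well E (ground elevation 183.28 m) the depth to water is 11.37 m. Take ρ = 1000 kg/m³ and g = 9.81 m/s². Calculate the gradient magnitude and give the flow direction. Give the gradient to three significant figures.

i ≈ 0.00508; groundwater flows toward the north-west

Pressure head at well F: ψ = P/(ρg) = 360×1000 / (1000 × 9.81) = 36.70 m.
Total head at well F: h = z + ψ = 141.11 + 36.70 = 177.81 m.
Total head at well E: h = 183.28 − 11.37 = 171.91 m.
Head difference: h(well F) − h(well E) = 177.81 − 171.91 = 5.90 m.
Hydraulic gradient: i = |Δh| / L = 5.90 / 1161.8 = 0.00508.
Flow is from higher to lower head: from well F toward well E, i.e. toward the north-west.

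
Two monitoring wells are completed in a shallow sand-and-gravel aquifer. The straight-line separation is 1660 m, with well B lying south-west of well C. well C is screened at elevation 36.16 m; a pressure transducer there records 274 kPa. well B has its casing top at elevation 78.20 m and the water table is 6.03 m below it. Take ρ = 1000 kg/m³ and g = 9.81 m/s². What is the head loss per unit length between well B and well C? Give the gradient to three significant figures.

i ≈ 0.00487 m/m

Pressure head at well C: ψ = P/(ρg) = 274×1000 / (1000 × 9.81) = 27.93 m.
Total head at well C: h = z + ψ = 36.16 + 27.93 = 64.09 m.
Total head at well B: h = 78.20 − 6.03 = 72.17 m.
Head difference: h(well C) − h(well B) = 64.09 − 72.17 = -8.08 m.
Hydraulic gradient: i = |Δh| / L = 8.08 / 1660 = 0.00487.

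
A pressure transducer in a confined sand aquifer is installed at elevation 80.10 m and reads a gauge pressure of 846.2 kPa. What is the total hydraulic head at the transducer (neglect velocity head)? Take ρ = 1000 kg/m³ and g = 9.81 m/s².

ψ = P/(ρg) = 846.2×1000 / (1000 × 9.81) = 86.26 m.
h = z + ψ = 80.10 + 86.26 = 166.36 m.

h ≈ 166.36 m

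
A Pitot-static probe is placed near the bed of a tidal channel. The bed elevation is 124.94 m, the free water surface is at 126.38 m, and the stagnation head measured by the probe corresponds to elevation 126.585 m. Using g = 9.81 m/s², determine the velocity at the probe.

v ≈ 2.01 m/s

Near the bed, under hydrostatic conditions, the piezometric head (z + ψ) equals the free-surface elevation, 126.38 m.
Velocity head = total − piezometric = 126.585 − 126.38 = 0.205 m.
v = √(2g·h_v) = √(2 × 9.81 × 0.205) = 2.01 m/s.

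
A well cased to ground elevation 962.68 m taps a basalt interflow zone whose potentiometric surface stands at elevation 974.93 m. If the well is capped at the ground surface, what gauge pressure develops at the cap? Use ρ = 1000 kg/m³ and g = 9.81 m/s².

Head above the cap: Δh = 974.93 − 962.68 = 12.25 m.
P = ρgΔh = 1000 × 9.81 × 12.25 = 120172 Pa ≈ 120 kPa.

P ≈ 120 kPa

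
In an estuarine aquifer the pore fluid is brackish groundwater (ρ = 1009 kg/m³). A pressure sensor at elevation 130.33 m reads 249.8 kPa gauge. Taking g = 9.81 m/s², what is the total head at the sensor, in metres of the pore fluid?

ψ = P/(ρg) = 249.8×1000 / (1009 × 9.81) = 25.24 m.
h = z + ψ = 130.33 + 25.24 = 155.57 m.

h ≈ 155.57 m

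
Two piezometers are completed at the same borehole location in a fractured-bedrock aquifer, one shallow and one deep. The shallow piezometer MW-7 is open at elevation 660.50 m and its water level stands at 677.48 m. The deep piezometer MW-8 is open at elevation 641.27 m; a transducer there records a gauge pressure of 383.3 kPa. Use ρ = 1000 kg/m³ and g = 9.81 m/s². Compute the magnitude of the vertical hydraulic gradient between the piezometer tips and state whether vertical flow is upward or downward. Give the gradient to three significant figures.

Total head at MW-7: h = 677.48 m (water level in the standpipe).
Pressure head at MW-8: ψ = P/(ρg) = 383.3×1000 / (1000 × 9.81) = 39.07 m.
Total head at MW-8: h = z + ψ = 641.27 + 39.07 = 680.34 m.
Δh = h(MW-7) − h(MW-8) = 677.48 − 680.34 = -2.86 m.
Vertical separation Δz = 660.50 − 641.27 = 19.23 m.
|i_v| = |Δh| / Δz = 2.86 / 19.23 = 0.149.
Head is higher in the deep piezometer, so vertical flow is upward (discharge condition).

|i_v| ≈ 0.149; vertical flow is upward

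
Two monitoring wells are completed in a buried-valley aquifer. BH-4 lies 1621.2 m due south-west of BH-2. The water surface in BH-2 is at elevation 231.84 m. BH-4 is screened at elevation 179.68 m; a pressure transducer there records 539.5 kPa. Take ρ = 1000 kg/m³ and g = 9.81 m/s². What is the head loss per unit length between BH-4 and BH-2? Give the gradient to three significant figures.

Total head at BH-2: h = 231.84 m (water level in the piezometer is the total head).
Pressure head at BH-4: ψ = P/(ρg) = 539.5×1000 / (1000 × 9.81) = 54.99 m.
Total head at BH-4: h = z + ψ = 179.68 + 54.99 = 234.67 m.
Head difference: h(BH-2) − h(BH-4) = 231.84 − 234.67 = -2.83 m.
Hydraulic gradient: i = |Δh| / L = 2.83 / 1621.2 = 0.00175.

i ≈ 0.00175 m/m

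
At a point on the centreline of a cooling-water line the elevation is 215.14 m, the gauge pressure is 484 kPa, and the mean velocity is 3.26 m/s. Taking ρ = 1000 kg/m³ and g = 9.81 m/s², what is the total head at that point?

h ≈ 265.02 m

Pressure head ψ = P/(ρg) = 484×1000 / (1000 × 9.81) = 49.34 m.
Velocity head = v²/(2g) = 3.26² / (2 × 9.81) = 0.542 m.
h = z + ψ + v²/(2g) = 215.14 + 49.34 + 0.542 = 265.02 m.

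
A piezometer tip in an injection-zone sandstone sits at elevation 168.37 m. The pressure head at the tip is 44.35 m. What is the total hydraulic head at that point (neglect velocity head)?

h ≈ 212.72 m

h = z + ψ = 168.37 + 44.35 = 212.72 m.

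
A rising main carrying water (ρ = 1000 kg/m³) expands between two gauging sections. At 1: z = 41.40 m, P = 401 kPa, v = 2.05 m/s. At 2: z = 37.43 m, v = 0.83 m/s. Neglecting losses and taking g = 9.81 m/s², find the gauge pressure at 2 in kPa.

Pressure head at 1: ψ₁ = P₁/(ρg) = 401×1000 / (1000 × 9.81) = 40.88 m.
Velocity heads: v₁²/2g = 2.05²/19.62 = 0.214 m; v₂²/2g = 0.83²/19.62 = 0.035 m.
Total head H = z₁ + ψ₁ + v₁²/2g = 41.40 + 40.88 + 0.214 = 82.49 m.
ψ₂ = H − z₂ − v₂²/2g = 82.49 − 37.43 − 0.035 = 45.02 m.
P₂ = ρgψ₂ = 1000 × 9.81 × 45.02 ≈ 442 kPa.

P₂ ≈ 442 kPa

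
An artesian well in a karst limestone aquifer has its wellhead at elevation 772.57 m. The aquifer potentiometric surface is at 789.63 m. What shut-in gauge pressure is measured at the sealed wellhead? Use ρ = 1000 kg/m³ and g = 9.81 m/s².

P ≈ 167 kPa

Head above the cap: Δh = 789.63 − 772.57 = 17.06 m.
P = ρgΔh = 1000 × 9.81 × 17.06 = 167359 Pa ≈ 167 kPa.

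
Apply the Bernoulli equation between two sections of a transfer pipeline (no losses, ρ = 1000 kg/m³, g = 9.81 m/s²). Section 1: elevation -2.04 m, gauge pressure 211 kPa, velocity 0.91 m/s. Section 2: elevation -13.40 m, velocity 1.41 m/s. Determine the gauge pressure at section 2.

P₂ ≈ 322 kPa

Pressure head at 1: ψ₁ = P₁/(ρg) = 211×1000 / (1000 × 9.81) = 21.51 m.
Velocity heads: v₁²/2g = 0.91²/19.62 = 0.042 m; v₂²/2g = 1.41²/19.62 = 0.101 m.
Total head H = z₁ + ψ₁ + v₁²/2g = -2.04 + 21.51 + 0.042 = 19.51 m.
ψ₂ = H − z₂ − v₂²/2g = 19.51 − (-13.40) − 0.101 = 32.81 m.
P₂ = ρgψ₂ = 1000 × 9.81 × 32.81 ≈ 322 kPa.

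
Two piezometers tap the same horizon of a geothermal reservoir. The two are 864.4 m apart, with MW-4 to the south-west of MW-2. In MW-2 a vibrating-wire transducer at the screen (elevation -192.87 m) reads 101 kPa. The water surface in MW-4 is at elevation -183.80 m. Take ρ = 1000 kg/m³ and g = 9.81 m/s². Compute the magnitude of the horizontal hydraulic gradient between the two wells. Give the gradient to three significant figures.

i ≈ 0.00142

Pressure head at MW-2: ψ = P/(ρg) = 101×1000 / (1000 × 9.81) = 10.30 m.
Total head at MW-2: h = z + ψ = -192.87 + 10.30 = -182.57 m.
Total head at MW-4: h = -183.80 m (water level in the piezometer is the total head).
Head difference: h(MW-2) − h(MW-4) = -182.57 − (-183.80) = 1.23 m.
Hydraulic gradient: i = |Δh| / L = 1.23 / 864.4 = 0.00142.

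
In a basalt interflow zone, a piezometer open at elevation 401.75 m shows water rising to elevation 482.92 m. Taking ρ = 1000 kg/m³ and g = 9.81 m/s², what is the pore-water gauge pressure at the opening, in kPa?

Pressure head ψ = h − z = 482.92 − 401.75 = 81.17 m.
P = ρgψ = 1000 × 9.81 × 81.17 = 796278 Pa ≈ 796 kPa.

P ≈ 796 kPa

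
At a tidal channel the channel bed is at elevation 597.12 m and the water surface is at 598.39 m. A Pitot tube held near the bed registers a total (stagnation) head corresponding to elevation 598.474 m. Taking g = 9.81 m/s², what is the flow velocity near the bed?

v ≈ 1.28 m/s

Near the bed, under hydrostatic conditions, the piezometric head (z + ψ) equals the free-surface elevation, 598.39 m.
Velocity head = total − piezometric = 598.474 − 598.39 = 0.084 m.
v = √(2g·h_v) = √(2 × 9.81 × 0.084) = 1.28 m/s.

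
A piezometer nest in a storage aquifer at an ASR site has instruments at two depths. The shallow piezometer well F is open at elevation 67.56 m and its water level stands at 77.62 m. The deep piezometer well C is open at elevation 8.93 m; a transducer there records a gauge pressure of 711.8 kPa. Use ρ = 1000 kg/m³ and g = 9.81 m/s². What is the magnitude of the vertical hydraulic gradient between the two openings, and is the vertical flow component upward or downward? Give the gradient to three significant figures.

|i_v| ≈ 0.0660; vertical flow is upward

Total head at well F: h = 77.62 m (water level in the standpipe).
Pressure head at well C: ψ = P/(ρg) = 711.8×1000 / (1000 × 9.81) = 72.56 m.
Total head at well C: h = z + ψ = 8.93 + 72.56 = 81.49 m.
Δh = h(well F) − h(well C) = 77.62 − 81.49 = -3.87 m.
Vertical separation Δz = 67.56 − 8.93 = 58.63 m.
|i_v| = |Δh| / Δz = 3.87 / 58.63 = 0.0660.
Head is higher in the deep piezometer, so vertical flow is upward (discharge condition).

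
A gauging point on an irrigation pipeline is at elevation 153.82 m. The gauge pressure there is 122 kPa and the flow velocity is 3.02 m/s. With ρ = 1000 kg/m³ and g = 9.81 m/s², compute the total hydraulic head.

h ≈ 166.72 m

Pressure head ψ = P/(ρg) = 122×1000 / (1000 × 9.81) = 12.44 m.
Velocity head = v²/(2g) = 3.02² / (2 × 9.81) = 0.465 m.
h = z + ψ + v²/(2g) = 153.82 + 12.44 + 0.465 = 166.72 m.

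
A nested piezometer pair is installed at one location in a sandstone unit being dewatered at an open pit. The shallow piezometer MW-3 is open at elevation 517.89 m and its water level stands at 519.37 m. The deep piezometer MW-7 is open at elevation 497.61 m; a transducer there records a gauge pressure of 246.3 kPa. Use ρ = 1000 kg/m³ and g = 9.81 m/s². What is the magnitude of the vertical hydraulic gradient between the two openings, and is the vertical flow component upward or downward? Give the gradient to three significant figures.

Total head at MW-3: h = 519.37 m (water level in the standpipe).
Pressure head at MW-7: ψ = P/(ρg) = 246.3×1000 / (1000 × 9.81) = 25.11 m.
Total head at MW-7: h = z + ψ = 497.61 + 25.11 = 522.72 m.
Δh = h(MW-3) − h(MW-7) = 519.37 − 522.72 = -3.35 m.
Vertical separation Δz = 517.89 − 497.61 = 20.28 m.
|i_v| = |Δh| / Δz = 3.35 / 20.28 = 0.165.
Head is higher in the deep piezometer, so vertical flow is upward (discharge condition).

|i_v| ≈ 0.165; vertical flow is upward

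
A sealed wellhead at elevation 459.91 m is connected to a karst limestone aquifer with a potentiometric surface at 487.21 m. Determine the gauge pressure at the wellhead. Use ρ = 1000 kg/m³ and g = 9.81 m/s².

P ≈ 268 kPa

Head above the cap: Δh = 487.21 − 459.91 = 27.30 m.
P = ρgΔh = 1000 × 9.81 × 27.30 = 267813 Pa ≈ 268 kPa.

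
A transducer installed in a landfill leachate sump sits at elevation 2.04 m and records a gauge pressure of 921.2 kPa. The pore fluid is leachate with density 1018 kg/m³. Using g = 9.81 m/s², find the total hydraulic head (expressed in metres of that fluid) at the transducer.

ψ = P/(ρg) = 921.2×1000 / (1018 × 9.81) = 92.24 m.
h = z + ψ = 2.04 + 92.24 = 94.28 m.

h ≈ 94.28 m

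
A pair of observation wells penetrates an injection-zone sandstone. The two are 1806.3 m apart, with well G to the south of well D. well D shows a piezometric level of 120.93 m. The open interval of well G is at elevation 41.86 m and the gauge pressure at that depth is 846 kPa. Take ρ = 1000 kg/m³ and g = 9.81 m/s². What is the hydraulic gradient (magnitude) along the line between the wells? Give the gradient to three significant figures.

i ≈ 0.00397

Total head at well D: h = 120.93 m (water level in the piezometer is the total head).
Pressure head at well G: ψ = P/(ρg) = 846×1000 / (1000 × 9.81) = 86.24 m.
Total head at well G: h = z + ψ = 41.86 + 86.24 = 128.10 m.
Head difference: h(well D) − h(well G) = 120.93 − 128.10 = -7.17 m.
Hydraulic gradient: i = |Δh| / L = 7.17 / 1806.3 = 0.00397.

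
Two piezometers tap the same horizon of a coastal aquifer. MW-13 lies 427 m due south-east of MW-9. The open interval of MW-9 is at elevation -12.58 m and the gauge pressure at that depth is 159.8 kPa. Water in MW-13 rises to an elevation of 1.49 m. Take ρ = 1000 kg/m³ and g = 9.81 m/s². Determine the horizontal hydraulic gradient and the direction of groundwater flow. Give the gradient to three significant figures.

Pressure head at MW-9: ψ = P/(ρg) = 159.8×1000 / (1000 × 9.81) = 16.29 m.
Total head at MW-9: h = z + ψ = -12.58 + 16.29 = 3.71 m.
Total head at MW-13: h = 1.49 m (water level in the piezometer is the total head).
Head difference: h(MW-9) − h(MW-13) = 3.71 − 1.49 = 2.22 m.
Hydraulic gradient: i = |Δh| / L = 2.22 / 427 = 0.00520.
Flow is from higher to lower head: from MW-9 toward MW-13, i.e. toward the south-east.

i ≈ 0.00520; groundwater flows toward the south-east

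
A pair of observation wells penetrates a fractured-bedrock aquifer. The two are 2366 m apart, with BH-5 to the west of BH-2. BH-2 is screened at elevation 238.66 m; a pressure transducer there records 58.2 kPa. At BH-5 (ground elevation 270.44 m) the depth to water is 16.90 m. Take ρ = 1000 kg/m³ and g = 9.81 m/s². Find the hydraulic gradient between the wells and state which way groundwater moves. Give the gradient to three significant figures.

i ≈ 0.00378; groundwater flows toward the east

Pressure head at BH-2: ψ = P/(ρg) = 58.2×1000 / (1000 × 9.81) = 5.93 m.
Total head at BH-2: h = z + ψ = 238.66 + 5.93 = 244.59 m.
Total head at BH-5: h = 270.44 − 16.90 = 253.54 m.
Head difference: h(BH-2) − h(BH-5) = 244.59 − 253.54 = -8.95 m.
Hydraulic gradient: i = |Δh| / L = 8.95 / 2366 = 0.00378.
Flow is from higher to lower head: from BH-5 toward BH-2, i.e. toward the east.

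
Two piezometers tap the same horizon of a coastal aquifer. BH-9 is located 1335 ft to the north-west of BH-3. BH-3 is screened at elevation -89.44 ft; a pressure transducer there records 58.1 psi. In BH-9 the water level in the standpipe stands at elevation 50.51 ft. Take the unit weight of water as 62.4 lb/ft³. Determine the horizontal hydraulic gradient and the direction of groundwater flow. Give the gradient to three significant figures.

i ≈ 0.00440; groundwater flows toward the south-east

Pressure head at BH-3: ψ = 144·P/γ = 144 × 58.1 / 62.4 = 134.08 ft.
Total head at BH-3: h = z + ψ = -89.44 + 134.08 = 44.64 ft.
Total head at BH-9: h = 50.51 ft (water level in the piezometer is the total head).
Head difference: h(BH-3) − h(BH-9) = 44.64 − 50.51 = -5.87 ft.
Hydraulic gradient: i = |Δh| / L = 5.87 / 1335 = 0.00440.
Flow is from higher to lower head: from BH-9 toward BH-3, i.e. toward the south-east.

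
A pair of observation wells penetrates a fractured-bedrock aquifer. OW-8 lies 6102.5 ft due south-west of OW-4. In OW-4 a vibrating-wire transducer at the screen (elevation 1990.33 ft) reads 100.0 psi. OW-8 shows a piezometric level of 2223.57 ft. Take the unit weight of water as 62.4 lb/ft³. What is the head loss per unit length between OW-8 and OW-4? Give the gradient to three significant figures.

i ≈ 0.000405 ft/ft

Pressure head at OW-4: ψ = 144·P/γ = 144 × 100.0 / 62.4 = 230.77 ft.
Total head at OW-4: h = z + ψ = 1990.33 + 230.77 = 2221.10 ft.
Total head at OW-8: h = 2223.57 ft (water level in the piezometer is the total head).
Head difference: h(OW-4) − h(OW-8) = 2221.10 − 2223.57 = -2.47 ft.
Hydraulic gradient: i = |Δh| / L = 2.47 / 6102.5 = 0.000405.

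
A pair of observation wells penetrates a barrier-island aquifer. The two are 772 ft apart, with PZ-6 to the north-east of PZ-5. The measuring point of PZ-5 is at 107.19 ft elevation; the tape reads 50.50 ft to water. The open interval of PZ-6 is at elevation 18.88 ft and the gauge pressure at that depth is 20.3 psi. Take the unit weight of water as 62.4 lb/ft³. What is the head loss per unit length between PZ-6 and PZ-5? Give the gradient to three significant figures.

i ≈ 0.0117 ft/ft

Total head at PZ-5: h = 107.19 − 50.50 = 56.69 ft.
Pressure head at PZ-6: ψ = 144·P/γ = 144 × 20.3 / 62.4 = 46.85 ft.
Total head at PZ-6: h = z + ψ = 18.88 + 46.85 = 65.73 ft.
Head difference: h(PZ-5) − h(PZ-6) = 56.69 − 65.73 = -9.04 ft.
Hydraulic gradient: i = |Δh| / L = 9.04 / 772 = 0.0117.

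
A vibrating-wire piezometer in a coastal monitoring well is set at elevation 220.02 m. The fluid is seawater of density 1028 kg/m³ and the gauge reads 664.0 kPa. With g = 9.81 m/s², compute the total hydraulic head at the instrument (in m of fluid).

h ≈ 285.86 m

ψ = P/(ρg) = 664.0×1000 / (1028 × 9.81) = 65.84 m.
h = z + ψ = 220.02 + 65.84 = 285.86 m.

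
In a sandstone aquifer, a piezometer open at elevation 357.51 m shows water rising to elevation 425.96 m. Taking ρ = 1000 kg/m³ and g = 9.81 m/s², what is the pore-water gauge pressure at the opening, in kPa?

P ≈ 671 kPa

Pressure head ψ = h − z = 425.96 − 357.51 = 68.45 m.
P = ρgψ = 1000 × 9.81 × 68.45 = 671494 Pa ≈ 671 kPa.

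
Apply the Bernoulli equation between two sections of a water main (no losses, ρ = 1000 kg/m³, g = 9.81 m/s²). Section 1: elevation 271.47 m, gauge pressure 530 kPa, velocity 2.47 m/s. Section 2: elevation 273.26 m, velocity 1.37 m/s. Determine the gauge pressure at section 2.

Pressure head at 1: ψ₁ = P₁/(ρg) = 530×1000 / (1000 × 9.81) = 54.03 m.
Velocity heads: v₁²/2g = 2.47²/19.62 = 0.311 m; v₂²/2g = 1.37²/19.62 = 0.096 m.
Total head H = z₁ + ψ₁ + v₁²/2g = 271.47 + 54.03 + 0.311 = 325.81 m.
ψ₂ = H − z₂ − v₂²/2g = 325.81 − 273.26 − 0.096 = 52.45 m.
P₂ = ρgψ₂ = 1000 × 9.81 × 52.45 ≈ 515 kPa.

P₂ ≈ 515 kPa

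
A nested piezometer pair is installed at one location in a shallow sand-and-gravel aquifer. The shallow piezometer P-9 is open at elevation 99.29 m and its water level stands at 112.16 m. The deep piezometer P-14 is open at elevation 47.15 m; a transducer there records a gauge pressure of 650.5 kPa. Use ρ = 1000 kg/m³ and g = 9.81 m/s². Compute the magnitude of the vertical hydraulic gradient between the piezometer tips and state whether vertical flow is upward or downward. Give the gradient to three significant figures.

|i_v| ≈ 0.0249; vertical flow is upward

Total head at P-9: h = 112.16 m (water level in the standpipe).
Pressure head at P-14: ψ = P/(ρg) = 650.5×1000 / (1000 × 9.81) = 66.31 m.
Total head at P-14: h = z + ψ = 47.15 + 66.31 = 113.46 m.
Δh = h(P-9) − h(P-14) = 112.16 − 113.46 = -1.30 m.
Vertical separation Δz = 99.29 − 47.15 = 52.14 m.
|i_v| = |Δh| / Δz = 1.30 / 52.14 = 0.0249.
Head is higher in the deep piezometer, so vertical flow is upward (discharge condition).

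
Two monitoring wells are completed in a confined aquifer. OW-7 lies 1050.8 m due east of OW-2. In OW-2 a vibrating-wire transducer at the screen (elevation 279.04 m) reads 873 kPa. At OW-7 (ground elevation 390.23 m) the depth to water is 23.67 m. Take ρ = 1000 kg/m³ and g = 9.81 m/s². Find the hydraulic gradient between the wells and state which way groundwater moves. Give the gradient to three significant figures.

Pressure head at OW-2: ψ = P/(ρg) = 873×1000 / (1000 × 9.81) = 88.99 m.
Total head at OW-2: h = z + ψ = 279.04 + 88.99 = 368.03 m.
Total head at OW-7: h = 390.23 − 23.67 = 366.56 m.
Head difference: h(OW-2) − h(OW-7) = 368.03 − 366.56 = 1.47 m.
Hydraulic gradient: i = |Δh| / L = 1.47 / 1050.8 = 0.00140.
Flow is from higher to lower head: from OW-2 toward OW-7, i.e. toward the east.

i ≈ 0.00140; groundwater flows toward the east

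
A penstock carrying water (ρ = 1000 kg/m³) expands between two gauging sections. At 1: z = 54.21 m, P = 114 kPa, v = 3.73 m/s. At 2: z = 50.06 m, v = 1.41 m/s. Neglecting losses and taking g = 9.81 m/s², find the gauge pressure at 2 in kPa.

Pressure head at 1: ψ₁ = P₁/(ρg) = 114×1000 / (1000 × 9.81) = 11.62 m.
Velocity heads: v₁²/2g = 3.73²/19.62 = 0.709 m; v₂²/2g = 1.41²/19.62 = 0.101 m.
Total head H = z₁ + ψ₁ + v₁²/2g = 54.21 + 11.62 + 0.709 = 66.54 m.
ψ₂ = H − z₂ − v₂²/2g = 66.54 − 50.06 − 0.101 = 16.38 m.
P₂ = ρgψ₂ = 1000 × 9.81 × 16.38 ≈ 161 kPa.

P₂ ≈ 161 kPa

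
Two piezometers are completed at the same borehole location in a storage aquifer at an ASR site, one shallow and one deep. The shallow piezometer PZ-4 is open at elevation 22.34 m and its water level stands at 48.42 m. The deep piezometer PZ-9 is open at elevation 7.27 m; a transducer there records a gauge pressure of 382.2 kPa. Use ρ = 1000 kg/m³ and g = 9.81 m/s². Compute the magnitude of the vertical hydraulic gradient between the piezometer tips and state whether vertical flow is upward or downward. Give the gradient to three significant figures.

|i_v| ≈ 0.145; vertical flow is downward

Total head at PZ-4: h = 48.42 m (water level in the standpipe).
Pressure head at PZ-9: ψ = P/(ρg) = 382.2×1000 / (1000 × 9.81) = 38.96 m.
Total head at PZ-9: h = z + ψ = 7.27 + 38.96 = 46.23 m.
Δh = h(PZ-4) − h(PZ-9) = 48.42 − 46.23 = 2.19 m.
Vertical separation Δz = 22.34 − 7.27 = 15.07 m.
|i_v| = |Δh| / Δz = 2.19 / 15.07 = 0.145.
Head is higher in the shallow piezometer, so vertical flow is downward (recharge condition).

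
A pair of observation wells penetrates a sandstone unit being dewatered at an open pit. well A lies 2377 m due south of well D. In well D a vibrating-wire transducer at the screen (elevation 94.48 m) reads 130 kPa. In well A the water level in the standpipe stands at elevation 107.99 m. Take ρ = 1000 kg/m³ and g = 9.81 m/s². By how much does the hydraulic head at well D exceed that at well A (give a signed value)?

Pressure head at well D: ψ = P/(ρg) = 130×1000 / (1000 × 9.81) = 13.25 m.
Total head at well D: h = z + ψ = 94.48 + 13.25 = 107.73 m.
Total head at well A: h = 107.99 m (water level in the piezometer is the total head).
Head difference: h(well D) − h(well A) = 107.73 − 107.99 = -0.26 m.

Δh ≈ -0.26 m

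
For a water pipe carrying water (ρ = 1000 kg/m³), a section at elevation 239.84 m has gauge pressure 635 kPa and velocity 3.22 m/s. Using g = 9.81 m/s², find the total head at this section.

Pressure head ψ = P/(ρg) = 635×1000 / (1000 × 9.81) = 64.73 m.
Velocity head = v²/(2g) = 3.22² / (2 × 9.81) = 0.528 m.
h = z + ψ + v²/(2g) = 239.84 + 64.73 + 0.528 = 305.10 m.

h ≈ 305.10 m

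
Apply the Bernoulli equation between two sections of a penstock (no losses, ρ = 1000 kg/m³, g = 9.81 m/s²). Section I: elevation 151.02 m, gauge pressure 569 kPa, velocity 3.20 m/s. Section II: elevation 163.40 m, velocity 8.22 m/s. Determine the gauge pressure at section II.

P₂ ≈ 419 kPa

Pressure head at I: ψ₁ = P₁/(ρg) = 569×1000 / (1000 × 9.81) = 58.00 m.
Velocity heads: v₁²/2g = 3.20²/19.62 = 0.522 m; v₂²/2g = 8.22²/19.62 = 3.444 m.
Total head H = z₁ + ψ₁ + v₁²/2g = 151.02 + 58.00 + 0.522 = 209.54 m.
ψ₂ = H − z₂ − v₂²/2g = 209.54 − 163.40 − 3.444 = 42.70 m.
P₂ = ρgψ₂ = 1000 × 9.81 × 42.70 ≈ 419 kPa.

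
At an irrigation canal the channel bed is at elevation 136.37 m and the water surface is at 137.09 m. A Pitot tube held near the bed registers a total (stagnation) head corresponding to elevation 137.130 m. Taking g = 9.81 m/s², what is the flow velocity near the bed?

Near the bed, under hydrostatic conditions, the piezometric head (z + ψ) equals the free-surface elevation, 137.09 m.
Velocity head = total − piezometric = 137.130 − 137.09 = 0.040 m.
v = √(2g·h_v) = √(2 × 9.81 × 0.040) = 0.886 m/s.

v ≈ 0.886 m/s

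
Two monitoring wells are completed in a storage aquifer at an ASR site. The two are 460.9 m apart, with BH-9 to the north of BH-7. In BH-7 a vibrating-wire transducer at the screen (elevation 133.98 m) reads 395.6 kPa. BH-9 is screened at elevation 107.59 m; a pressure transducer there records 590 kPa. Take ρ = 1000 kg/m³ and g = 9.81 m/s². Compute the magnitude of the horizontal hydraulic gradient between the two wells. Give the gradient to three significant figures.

Pressure head at BH-7: ψ = P/(ρg) = 395.6×1000 / (1000 × 9.81) = 40.33 m.
Total head at BH-7: h = z + ψ = 133.98 + 40.33 = 174.31 m.
Pressure head at BH-9: ψ = P/(ρg) = 590×1000 / (1000 × 9.81) = 60.14 m.
Total head at BH-9: h = z + ψ = 107.59 + 60.14 = 167.73 m.
Head difference: h(BH-7) − h(BH-9) = 174.31 − 167.73 = 6.58 m.
Hydraulic gradient: i = |Δh| / L = 6.58 / 460.9 = 0.0143.

i ≈ 0.0143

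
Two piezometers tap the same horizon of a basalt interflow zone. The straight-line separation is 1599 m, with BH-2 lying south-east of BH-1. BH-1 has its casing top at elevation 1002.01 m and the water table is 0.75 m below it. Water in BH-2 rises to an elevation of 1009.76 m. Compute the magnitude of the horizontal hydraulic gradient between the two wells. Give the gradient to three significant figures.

Total head at BH-1: h = 1002.01 − 0.75 = 1001.26 m.
Total head at BH-2: h = 1009.76 m (water level in the piezometer is the total head).
Head difference: h(BH-1) − h(BH-2) = 1001.26 − 1009.76 = -8.50 m.
Hydraulic gradient: i = |Δh| / L = 8.50 / 1599 = 0.00532.

i ≈ 0.00532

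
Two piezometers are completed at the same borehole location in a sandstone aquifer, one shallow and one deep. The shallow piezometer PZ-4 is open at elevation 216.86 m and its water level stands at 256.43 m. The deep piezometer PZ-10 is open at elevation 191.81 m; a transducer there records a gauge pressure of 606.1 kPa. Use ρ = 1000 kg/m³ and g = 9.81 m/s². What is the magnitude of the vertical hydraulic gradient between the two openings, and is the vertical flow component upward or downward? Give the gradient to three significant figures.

|i_v| ≈ 0.113; vertical flow is downward

Total head at PZ-4: h = 256.43 m (water level in the standpipe).
Pressure head at PZ-10: ψ = P/(ρg) = 606.1×1000 / (1000 × 9.81) = 61.78 m.
Total head at PZ-10: h = z + ψ = 191.81 + 61.78 = 253.59 m.
Δh = h(PZ-4) − h(PZ-10) = 256.43 − 253.59 = 2.84 m.
Vertical separation Δz = 216.86 − 191.81 = 25.05 m.
|i_v| = |Δh| / Δz = 2.84 / 25.05 = 0.113.
Head is higher in the shallow piezometer, so vertical flow is downward (recharge condition).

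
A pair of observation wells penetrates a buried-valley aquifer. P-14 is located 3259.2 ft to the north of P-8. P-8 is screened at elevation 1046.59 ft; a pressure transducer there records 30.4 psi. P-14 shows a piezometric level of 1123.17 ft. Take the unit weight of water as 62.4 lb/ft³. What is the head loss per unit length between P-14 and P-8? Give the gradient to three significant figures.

Pressure head at P-8: ψ = 144·P/γ = 144 × 30.4 / 62.4 = 70.15 ft.
Total head at P-8: h = z + ψ = 1046.59 + 70.15 = 1116.74 ft.
Total head at P-14: h = 1123.17 ft (water level in the piezometer is the total head).
Head difference: h(P-8) − h(P-14) = 1116.74 − 1123.17 = -6.43 ft.
Hydraulic gradient: i = |Δh| / L = 6.43 / 3259.2 = 0.00197.

i ≈ 0.00197 ft/ft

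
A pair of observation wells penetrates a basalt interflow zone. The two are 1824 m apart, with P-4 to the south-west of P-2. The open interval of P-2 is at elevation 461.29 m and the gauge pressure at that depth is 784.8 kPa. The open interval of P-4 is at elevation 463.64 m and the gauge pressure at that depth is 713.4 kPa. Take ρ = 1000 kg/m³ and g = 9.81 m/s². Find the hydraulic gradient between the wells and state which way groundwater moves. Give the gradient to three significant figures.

Pressure head at P-2: ψ = P/(ρg) = 784.8×1000 / (1000 × 9.81) = 80.00 m.
Total head at P-2: h = z + ψ = 461.29 + 80.00 = 541.29 m.
Pressure head at P-4: ψ = P/(ρg) = 713.4×1000 / (1000 × 9.81) = 72.72 m.
Total head at P-4: h = z + ψ = 463.64 + 72.72 = 536.36 m.
Head difference: h(P-2) − h(P-4) = 541.29 − 536.36 = 4.93 m.
Hydraulic gradient: i = |Δh| / L = 4.93 / 1824 = 0.00270.
Flow is from higher to lower head: from P-2 toward P-4, i.e. toward the south-west.

i ≈ 0.00270; groundwater flows toward the south-west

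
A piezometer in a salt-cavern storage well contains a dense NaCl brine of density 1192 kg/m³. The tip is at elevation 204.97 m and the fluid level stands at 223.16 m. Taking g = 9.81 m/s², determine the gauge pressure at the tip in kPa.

P ≈ 213 kPa

Pressure head ψ = h − z = 223.16 − 204.97 = 18.19 m.
P = ρgψ = 1192 × 9.81 × 18.19 = 212705 Pa ≈ 213 kPa.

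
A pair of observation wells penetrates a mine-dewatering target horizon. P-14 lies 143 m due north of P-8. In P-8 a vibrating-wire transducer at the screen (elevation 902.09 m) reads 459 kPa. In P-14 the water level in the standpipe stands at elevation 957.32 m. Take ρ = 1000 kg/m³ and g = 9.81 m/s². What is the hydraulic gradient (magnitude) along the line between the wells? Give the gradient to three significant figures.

Pressure head at P-8: ψ = P/(ρg) = 459×1000 / (1000 × 9.81) = 46.79 m.
Total head at P-8: h = z + ψ = 902.09 + 46.79 = 948.88 m.
Total head at P-14: h = 957.32 m (water level in the piezometer is the total head).
Head difference: h(P-8) − h(P-14) = 948.88 − 957.32 = -8.44 m.
Hydraulic gradient: i = |Δh| / L = 8.44 / 143 = 0.0590.

i ≈ 0.0590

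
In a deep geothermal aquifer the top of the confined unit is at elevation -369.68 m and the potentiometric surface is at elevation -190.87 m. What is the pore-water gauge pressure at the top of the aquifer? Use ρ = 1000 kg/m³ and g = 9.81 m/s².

P ≈ 1750 kPa

Pressure head at the aquifer top: ψ = h − z = -190.87 − (-369.68) = 178.81 m.
P = ρgψ = 1000 × 9.81 × 178.81 = 1754126 Pa ≈ 1750 kPa.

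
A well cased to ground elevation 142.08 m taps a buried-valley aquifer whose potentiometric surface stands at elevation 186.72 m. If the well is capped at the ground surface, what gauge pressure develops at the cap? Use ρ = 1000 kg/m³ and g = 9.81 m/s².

P ≈ 438 kPa

Head above the cap: Δh = 186.72 − 142.08 = 44.64 m.
P = ρgΔh = 1000 × 9.81 × 44.64 = 437918 Pa ≈ 438 kPa.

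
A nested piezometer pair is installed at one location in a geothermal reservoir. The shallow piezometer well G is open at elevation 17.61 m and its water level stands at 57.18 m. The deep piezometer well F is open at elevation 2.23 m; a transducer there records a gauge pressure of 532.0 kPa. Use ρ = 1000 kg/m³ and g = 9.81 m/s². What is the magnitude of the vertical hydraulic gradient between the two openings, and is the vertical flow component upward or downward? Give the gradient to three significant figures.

Total head at well G: h = 57.18 m (water level in the standpipe).
Pressure head at well F: ψ = P/(ρg) = 532.0×1000 / (1000 × 9.81) = 54.23 m.
Total head at well F: h = z + ψ = 2.23 + 54.23 = 56.46 m.
Δh = h(well G) − h(well F) = 57.18 − 56.46 = 0.72 m.
Vertical separation Δz = 17.61 − 2.23 = 15.38 m.
|i_v| = |Δh| / Δz = 0.72 / 15.38 = 0.0468.
Head is higher in the shallow piezometer, so vertical flow is downward (recharge condition).

|i_v| ≈ 0.0468; vertical flow is downward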